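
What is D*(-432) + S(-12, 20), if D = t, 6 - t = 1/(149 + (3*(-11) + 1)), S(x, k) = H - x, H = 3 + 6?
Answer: -33375/13 ≈ -2567.3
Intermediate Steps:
H = 9
S(x, k) = 9 - x
t = 701/117 (t = 6 - 1/(149 + (3*(-11) + 1)) = 6 - 1/(149 + (-33 + 1)) = 6 - 1/(149 - 32) = 6 - 1/117 = 701/117 ≈ 5.9915)
D = 701/117 ≈ 5.9915
D*(-432) + S(-12, 20) = (701/117)*(-432) + (9 - 1*(-12)) = -33648/13 + (9 + 12) = -33648/13 + 21 = -33375/13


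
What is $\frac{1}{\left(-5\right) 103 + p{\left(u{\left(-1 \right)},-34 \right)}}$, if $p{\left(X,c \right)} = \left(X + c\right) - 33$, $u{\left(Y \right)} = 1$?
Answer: $- \frac{1}{581} \approx -0.0017212$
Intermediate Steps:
$p{\left(X,c \right)} = -33 + X + c$
$\frac{1}{\left(-5\right) 103 + p{\left(u{\left(-1 \right)},-34 \right)}} = \frac{1}{\left(-5\right) 103 - 66} = \frac{1}{-515 - 66} = \frac{1}{-581} = - \frac{1}{581}$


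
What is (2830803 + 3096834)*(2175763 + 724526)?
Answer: 17191860387093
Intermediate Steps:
(2830803 + 3096834)*(2175763 + 724526) = 5927637*2900289 = 17191860387093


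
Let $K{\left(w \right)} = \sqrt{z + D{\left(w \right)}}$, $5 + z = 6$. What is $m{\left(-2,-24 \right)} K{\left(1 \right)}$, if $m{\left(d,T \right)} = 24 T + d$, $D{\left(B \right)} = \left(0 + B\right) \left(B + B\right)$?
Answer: $- 578 \sqrt{3} \approx -1001.1$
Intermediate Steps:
$z = 1$ ($z = -5 + 6 = 1$)
$D{\left(B \right)} = 2 B^{2}$ ($D{\left(B \right)} = B 2 B = 2 B^{2}$)
$K{\left(w \right)} = \sqrt{1 + 2 w^{2}}$
$m{\left(d,T \right)} = d + 24 T$
$m{\left(-2,-24 \right)} K{\left(1 \right)} = \left(-2 + 24 \left(-24\right)\right) \sqrt{1 + 2 \cdot 1^{2}} = \left(-2 - 576\right) \sqrt{1 + 2 \cdot 1} = - 578 \sqrt{1 + 2} = - 578 \sqrt{3}$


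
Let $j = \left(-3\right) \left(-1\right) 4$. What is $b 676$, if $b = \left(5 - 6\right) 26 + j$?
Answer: $-9464$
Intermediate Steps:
$j = 12$ ($j = 3 \cdot 4 = 12$)
$b = -14$ ($b = \left(5 - 6\right) 26 + 12 = \left(-1\right) 26 + 12 = -26 + 12 = -14$)
$b 676 = \left(-14\right) 676 = -9464$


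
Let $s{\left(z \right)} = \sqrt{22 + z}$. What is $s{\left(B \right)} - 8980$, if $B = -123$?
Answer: $-8980 + i \sqrt{101} \approx -8980.0 + 10.05 i$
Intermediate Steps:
$s{\left(B \right)} - 8980 = \sqrt{22 - 123} - 8980 = \sqrt{-101} - 8980 = i \sqrt{101} - 8980 = -8980 + i \sqrt{101}$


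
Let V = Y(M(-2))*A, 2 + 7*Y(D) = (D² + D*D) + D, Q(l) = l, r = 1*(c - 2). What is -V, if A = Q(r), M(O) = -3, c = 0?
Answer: 26/7 ≈ 3.7143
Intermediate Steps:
r = -2 (r = 1*(0 - 2) = 1*(-2) = -2)
Y(D) = -2/7 + D/7 + 2*D²/7 (Y(D) = -2/7 + ((D² + D*D) + D)/7 = -2/7 + ((D² + D²) + D)/7 = -2/7 + (2*D² + D)/7 = -2/7 + (D + 2*D²)/7 = -2/7 + (D/7 + 2*D²/7) = -2/7 + D/7 + 2*D²/7)
A = -2
V = -26/7 (V = (-2/7 + (⅐)*(-3) + (2/7)*(-3)²)*(-2) = (-2/7 - 3/7 + (2/7)*9)*(-2) = (-2/7 - 3/7 + 18/7)*(-2) = (13/7)*(-2) = -26/7 ≈ -3.7143)
-V = -1*(-26/7) = 26/7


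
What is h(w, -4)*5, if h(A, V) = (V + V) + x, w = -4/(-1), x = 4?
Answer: -20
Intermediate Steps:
w = 4 (w = -4*(-1) = 4)
h(A, V) = 4 + 2*V (h(A, V) = (V + V) + 4 = 2*V + 4 = 4 + 2*V)
h(w, -4)*5 = (4 + 2*(-4))*5 = (4 - 8)*5 = -4*5 = -20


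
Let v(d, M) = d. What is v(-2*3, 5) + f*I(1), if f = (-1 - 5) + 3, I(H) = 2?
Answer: -12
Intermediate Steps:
f = -3 (f = -6 + 3 = -3)
v(-2*3, 5) + f*I(1) = -2*3 - 3*2 = -6 - 6 = -12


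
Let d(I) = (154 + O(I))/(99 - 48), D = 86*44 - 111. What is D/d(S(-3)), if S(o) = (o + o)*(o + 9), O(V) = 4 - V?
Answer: 187323/194 ≈ 965.58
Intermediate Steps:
S(o) = 2*o*(9 + o) (S(o) = (2*o)*(9 + o) = 2*o*(9 + o))
D = 3673 (D = 3784 - 111 = 3673)
d(I) = 158/51 - I/51 (d(I) = (154 + (4 - I))/(99 - 48) = (158 - I)/51 = (158 - I)*(1/51) = 158/51 - I/51)
D/d(S(-3)) = 3673/(158/51 - 2*(-3)*(9 - 3)/51) = 3673/(158/51 - 2*(-3)*6/51) = 3673/(158/51 - 1/51*(-36)) = 3673/(158/51 + 12/17) = 3673/(194/51) = 3673*(51/194) = 187323/194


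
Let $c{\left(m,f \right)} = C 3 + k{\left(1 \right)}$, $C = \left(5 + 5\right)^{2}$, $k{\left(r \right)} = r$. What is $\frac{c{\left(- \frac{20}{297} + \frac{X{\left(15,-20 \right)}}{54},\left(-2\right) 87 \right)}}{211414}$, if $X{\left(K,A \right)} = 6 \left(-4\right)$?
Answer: $\frac{43}{30202} \approx 0.0014237$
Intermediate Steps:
$X{\left(K,A \right)} = -24$
$C = 100$ ($C = 10^{2} = 100$)
$c{\left(m,f \right)} = 301$ ($c{\left(m,f \right)} = 100 \cdot 3 + 1 = 300 + 1 = 301$)
$\frac{c{\left(- \frac{20}{297} + \frac{X{\left(15,-20 \right)}}{54},\left(-2\right) 87 \right)}}{211414} = \frac{301}{211414} = 301 \cdot \frac{1}{211414} = \frac{43}{30202}$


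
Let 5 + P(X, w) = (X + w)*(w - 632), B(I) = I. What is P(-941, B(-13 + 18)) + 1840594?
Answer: 2427461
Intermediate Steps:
P(X, w) = -5 + (-632 + w)*(X + w) (P(X, w) = -5 + (X + w)*(w - 632) = -5 + (X + w)*(-632 + w) = -5 + (-632 + w)*(X + w))
P(-941, B(-13 + 18)) + 1840594 = (-5 + (-13 + 18)**2 - 632*(-941) - 632*(-13 + 18) - 941*(-13 + 18)) + 1840594 = (-5 + 5**2 + 594712 - 632*5 - 941*5) + 1840594 = (-5 + 25 + 594712 - 3160 - 4705) + 1840594 = 586867 + 1840594 = 2427461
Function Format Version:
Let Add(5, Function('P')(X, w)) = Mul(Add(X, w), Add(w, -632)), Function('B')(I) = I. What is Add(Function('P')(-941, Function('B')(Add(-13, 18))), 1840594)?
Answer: 2427461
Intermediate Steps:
Function('P')(X, w) = Add(-5, Mul(Add(-632, w), Add(X, w))) (Function('P')(X, w) = Add(-5, Mul(Add(X, w), Add(w, -632))) = Add(-5, Mul(Add(X, w), Add(-632, w))) = Add(-5, Mul(Add(-632, w), Add(X, w))))
Add(Function('P')(-941, Function('B')(Add(-13, 18))), 1840594) = Add(Add(-5, Pow(Add(-13, 18), 2), Mul(-632, -941), Mul(-632, Add(-13, 18)), Mul(-941, Add(-13, 18))), 1840594) = Add(Add(-5, Pow(5, 2), 594712, Mul(-632, 5), Mul(-941, 5)), 1840594) = Add(Add(-5, 25, 594712, -3160, -4705), 1840594) = Add(586867, 1840594) = 2427461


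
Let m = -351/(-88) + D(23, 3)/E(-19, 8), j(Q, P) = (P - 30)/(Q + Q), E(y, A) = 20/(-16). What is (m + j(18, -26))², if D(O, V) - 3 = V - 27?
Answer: 5800802569/15681600 ≈ 369.91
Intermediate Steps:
E(y, A) = -5/4 (E(y, A) = 20*(-1/16) = -5/4)
D(O, V) = -24 + V (D(O, V) = 3 + (V - 27) = 3 + (-27 + V) = -24 + V)
j(Q, P) = (-30 + P)/(2*Q) (j(Q, P) = (-30 + P)/((2*Q)) = (-30 + P)*(1/(2*Q)) = (-30 + P)/(2*Q))
m = 9147/440 (m = -351/(-88) + (-24 + 3)/(-5/4) = -351*(-1/88) - 21*(-⅘) = 351/88 + 84/5 = 9147/440 ≈ 20.789)
(m + j(18, -26))² = (9147/440 + (½)*(-30 - 26)/18)² = (9147/440 + (½)*(1/18)*(-56))² = (9147/440 - 14/9)² = (76163/3960)² = 5800802569/15681600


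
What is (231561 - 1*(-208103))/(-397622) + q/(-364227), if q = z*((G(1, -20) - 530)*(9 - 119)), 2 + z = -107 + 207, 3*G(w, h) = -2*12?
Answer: -1233100977904/72412334097 ≈ -17.029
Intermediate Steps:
G(w, h) = -8 (G(w, h) = (-2*12)/3 = (⅓)*(-24) = -8)
z = 98 (z = -2 + (-107 + 207) = -2 + 100 = 98)
q = 5799640 (q = 98*((-8 - 530)*(9 - 119)) = 98*(-538*(-110)) = 98*59180 = 5799640)
(231561 - 1*(-208103))/(-397622) + q/(-364227) = (231561 - 1*(-208103))/(-397622) + 5799640/(-364227) = (231561 + 208103)*(-1/397622) + 5799640*(-1/364227) = 439664*(-1/397622) - 5799640/364227 = -219832/198811 - 5799640/364227 = -1233100977904/72412334097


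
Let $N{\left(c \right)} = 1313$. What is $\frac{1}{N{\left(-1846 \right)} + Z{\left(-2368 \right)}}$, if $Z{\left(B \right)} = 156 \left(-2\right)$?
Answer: $\frac{1}{1001} \approx 0.000999$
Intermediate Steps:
$Z{\left(B \right)} = -312$
$\frac{1}{N{\left(-1846 \right)} + Z{\left(-2368 \right)}} = \frac{1}{1313 - 312} = \frac{1}{1001}$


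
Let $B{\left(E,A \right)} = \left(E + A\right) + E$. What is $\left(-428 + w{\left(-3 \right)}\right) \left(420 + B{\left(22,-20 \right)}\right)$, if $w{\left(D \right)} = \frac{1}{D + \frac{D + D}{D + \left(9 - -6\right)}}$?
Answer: $- \frac{1331112}{7} \approx -1.9016 \cdot 10^{5}$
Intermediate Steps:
$w{\left(D \right)} = \frac{1}{D + \frac{2 D}{15 + D}}$ ($w{\left(D \right)} = \frac{1}{D + \frac{2 D}{D + \left(9 + 6\right)}} = \frac{1}{D + \frac{2 D}{D + 15}} = \frac{1}{D + \frac{2 D}{15 + D}}$)
$B{\left(E,A \right)} = A + 2 E$ ($B{\left(E,A \right)} = \left(A + E\right) + E = A + 2 E$)
$\left(-428 + w{\left(-3 \right)}\right) \left(420 + B{\left(22,-20 \right)}\right) = \left(-428 + \frac{15 - 3}{\left(-3\right) \left(17 - 3\right)}\right) \left(420 + \left(-20 + 2 \cdot 22\right)\right) = \left(-428 - \frac{1}{3} \cdot \frac{1}{14} \cdot 12\right) \left(420 + \left(-20 + 44\right)\right) = \left(-428 - \frac{1}{42} \cdot 12\right) \left(420 + 24\right) = \left(-428 - \frac{2}{7}\right) 444 = \left(- \frac{2998}{7}\right) 444 = - \frac{1331112}{7}$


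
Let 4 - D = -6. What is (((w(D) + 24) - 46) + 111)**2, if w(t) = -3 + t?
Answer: 9216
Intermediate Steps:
D = 10 (D = 4 - 1*(-6) = 4 + 6 = 10)
(((w(D) + 24) - 46) + 111)**2 = ((((-3 + 10) + 24) - 46) + 111)**2 = (((7 + 24) - 46) + 111)**2 = ((31 - 46) + 111)**2 = (-15 + 111)**2 = 96**2 = 9216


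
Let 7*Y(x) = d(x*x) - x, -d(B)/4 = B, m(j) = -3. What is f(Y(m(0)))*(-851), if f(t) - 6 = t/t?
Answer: -5957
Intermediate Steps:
d(B) = -4*B
Y(x) = -4*x²/7 - x/7 (Y(x) = (-4*x*x - x)/7 = (-4*x² - x)/7 = (-x - 4*x²)/7 = -4*x²/7 - x/7)
f(t) = 7 (f(t) = 6 + t/t = 6 + 1 = 7)
f(Y(m(0)))*(-851) = 7*(-851) = -5957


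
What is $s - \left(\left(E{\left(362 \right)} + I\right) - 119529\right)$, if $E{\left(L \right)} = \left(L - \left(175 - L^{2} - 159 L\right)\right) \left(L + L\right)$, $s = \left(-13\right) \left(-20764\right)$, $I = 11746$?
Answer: $-136305521$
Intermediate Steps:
$s = 269932$
$E{\left(L \right)} = 2 L \left(-175 + L^{2} + 160 L\right)$ ($E{\left(L \right)} = \left(L + \left(-175 + L^{2} + 159 L\right)\right) 2 L = \left(-175 + L^{2} + 160 L\right) 2 L = 2 L \left(-175 + L^{2} + 160 L\right)$)
$s - \left(\left(E{\left(362 \right)} + I\right) - 119529\right) = 269932 - \left(\left(2 \cdot 362 \left(-175 + 362^{2} + 160 \cdot 362\right) + 11746\right) - 119529\right) = 269932 - \left(\left(2 \cdot 362 \left(-175 + 131044 + 57920\right) + 11746\right) - 119529\right) = 269932 - \left(\left(2 \cdot 362 \cdot 188789 + 11746\right) - 119529\right) = 269932 - \left(\left(136683236 + 11746\right) - 119529\right) = 269932 - \left(136694982 - 119529\right) = 269932 - 136575453 = -136305521$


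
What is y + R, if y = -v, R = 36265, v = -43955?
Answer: 80220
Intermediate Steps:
y = 43955 (y = -1*(-43955) = 43955)
y + R = 43955 + 36265 = 80220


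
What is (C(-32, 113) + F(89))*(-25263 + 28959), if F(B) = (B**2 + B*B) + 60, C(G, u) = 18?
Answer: 58840320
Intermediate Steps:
F(B) = 60 + 2*B**2 (F(B) = (B**2 + B**2) + 60 = 2*B**2 + 60 = 60 + 2*B**2)
(C(-32, 113) + F(89))*(-25263 + 28959) = (18 + (60 + 2*89**2))*(-25263 + 28959) = (18 + (60 + 2*7921))*3696 = (18 + (60 + 15842))*3696 = (18 + 15902)*3696 = 15920*3696 = 58840320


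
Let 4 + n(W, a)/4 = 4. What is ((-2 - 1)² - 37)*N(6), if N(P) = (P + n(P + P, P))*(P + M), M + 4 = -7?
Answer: 840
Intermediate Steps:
n(W, a) = 0 (n(W, a) = -16 + 4*4 = -16 + 16 = 0)
M = -11 (M = -4 - 7 = -11)
N(P) = P*(-11 + P) (N(P) = (P + 0)*(P - 11) = P*(-11 + P))
((-2 - 1)² - 37)*N(6) = ((-2 - 1)² - 37)*(6*(-11 + 6)) = ((-3)² - 37)*(6*(-5)) = (9 - 37)*(-30) = -28*(-30) = 840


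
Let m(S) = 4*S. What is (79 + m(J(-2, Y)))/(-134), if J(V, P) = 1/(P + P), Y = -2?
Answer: -39/67 ≈ -0.58209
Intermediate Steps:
J(V, P) = 1/(2*P)
(79 + m(J(-2, Y)))/(-134) = (79 + 4*((½)/(-2)))/(-134) = -(79 + 4*((½)*(-½)))/134 = -(79 + 4*(-¼))/134 = -(79 - 1)/134 = -1/134*78 = -39/67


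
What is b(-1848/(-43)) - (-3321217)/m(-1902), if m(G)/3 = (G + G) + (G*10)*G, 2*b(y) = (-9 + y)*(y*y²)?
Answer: 500291058707015126065/370997029827108 ≈ 1.3485e+6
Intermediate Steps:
b(y) = y³*(-9 + y)/2 (b(y) = ((-9 + y)*(y*y²))/2 = ((-9 + y)*y³)/2 = (y³*(-9 + y))/2 = y³*(-9 + y)/2)
m(G) = 6*G + 30*G² (m(G) = 3*((G + G) + (G*10)*G) = 3*(2*G + (10*G)*G) = 3*(2*G + 10*G²) = 6*G + 30*G²)
b(-1848/(-43)) - (-3321217)/m(-1902) = (-1848/(-43))³*(-9 - 1848/(-43))/2 - (-3321217)/(6*(-1902)*(1 + 5*(-1902))) = (-1848*(-1/43))³*(-9 - 1848*(-1/43))/2 - (-3321217)/(6*(-1902)*(1 - 9510)) = (1848/43)³*(-9 + 1848/43)/2 - (-3321217)/(6*(-1902)*(-9509)) = (½)*(6311112192/79507)*(1461/43) - (-3321217)/108516708 = 4610267456256/3418801 - (-3321217)/108516708 = 4610267456256/3418801 - 1*(-3321217/108516708) = 4610267456256/3418801 + 3321217/108516708 = 500291058707015126065/370997029827108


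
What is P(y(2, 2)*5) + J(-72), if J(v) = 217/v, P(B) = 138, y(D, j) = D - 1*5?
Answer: 9719/72 ≈ 134.99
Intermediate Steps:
y(D, j) = -5 + D (y(D, j) = D - 5 = -5 + D)
P(y(2, 2)*5) + J(-72) = 138 + 217/(-72) = 138 + 217*(-1/72) = 138 - 217/72 = 9719/72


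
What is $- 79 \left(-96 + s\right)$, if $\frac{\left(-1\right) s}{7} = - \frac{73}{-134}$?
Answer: $\frac{1056625}{134} \approx 7885.3$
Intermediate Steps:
$s = - \frac{511}{134}$ ($s = - 7 \left(- \frac{73}{-134}\right) = - 7 \left(\left(-73\right) \left(- \frac{1}{134}\right)\right) = \left(-7\right) \frac{73}{134} = - \frac{511}{134} \approx -3.8134$)
$- 79 \left(-96 + s\right) = - 79 \left(-96 - \frac{511}{134}\right) = \left(-79\right) \left(- \frac{13375}{134}\right) = \frac{1056625}{134}$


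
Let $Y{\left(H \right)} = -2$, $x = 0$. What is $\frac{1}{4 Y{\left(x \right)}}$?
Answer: $- \frac{1}{8} \approx -0.125$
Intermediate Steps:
$\frac{1}{4 Y{\left(x \right)}} = \frac{1}{4 \left(-2\right)} = \frac{1}{-8} = - \frac{1}{8}$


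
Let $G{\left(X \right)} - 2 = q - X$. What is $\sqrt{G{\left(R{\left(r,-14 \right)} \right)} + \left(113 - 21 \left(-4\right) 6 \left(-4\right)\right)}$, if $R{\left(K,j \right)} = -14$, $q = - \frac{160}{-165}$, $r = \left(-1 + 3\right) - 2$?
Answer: $\frac{i \sqrt{2053887}}{33} \approx 43.428 i$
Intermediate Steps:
$r = 0$ ($r = 2 - 2 = 0$)
$q = \frac{32}{33}$ ($q = \left(-160\right) \left(- \frac{1}{165}\right) = \frac{32}{33} \approx 0.9697$)
$G{\left(X \right)} = \frac{98}{33} - X$ ($G{\left(X \right)} = 2 - \left(- \frac{32}{33} + X\right) = \frac{98}{33} - X$)
$\sqrt{G{\left(R{\left(r,-14 \right)} \right)} + \left(113 - 21 \left(-4\right) 6 \left(-4\right)\right)} = \sqrt{\left(\frac{98}{33} - -14\right) + \left(113 - 21 \left(-4\right) 6 \left(-4\right)\right)} = \sqrt{\left(\frac{98}{33} + 14\right) + \left(113 - 21 \left(\left(-24\right) \left(-4\right)\right)\right)} = \sqrt{\frac{560}{33} + \left(113 - 2016\right)} = \sqrt{\frac{560}{33} - 1903} = \sqrt{- \frac{62239}{33}} = \frac{i \sqrt{2053887}}{33}$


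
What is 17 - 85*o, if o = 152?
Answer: -12903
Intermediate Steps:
17 - 85*o = 17 - 85*152 = 17 - 12920 = -12903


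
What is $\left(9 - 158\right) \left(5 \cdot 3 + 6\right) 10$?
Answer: $-31290$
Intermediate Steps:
$\left(9 - 158\right) \left(5 \cdot 3 + 6\right) 10 = - 149 \left(15 + 6\right) 10 = - 149 \cdot 21 \cdot 10 = \left(-149\right) 210 = -31290$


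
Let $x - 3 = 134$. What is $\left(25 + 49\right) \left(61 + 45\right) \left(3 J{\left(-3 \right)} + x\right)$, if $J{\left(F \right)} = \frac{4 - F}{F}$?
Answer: $1019720$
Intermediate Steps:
$x = 137$ ($x = 3 + 134 = 137$)
$J{\left(F \right)} = \frac{4 - F}{F}$
$\left(25 + 49\right) \left(61 + 45\right) \left(3 J{\left(-3 \right)} + x\right) = \left(25 + 49\right) \left(61 + 45\right) \left(3 \frac{4 - -3}{-3} + 137\right) = 74 \cdot 106 \left(3 \left(- \frac{4 + 3}{3}\right) + 137\right) = 7844 \left(3 \left(\left(- \frac{1}{3}\right) 7\right) + 137\right) = 7844 \left(3 \left(- \frac{7}{3}\right) + 137\right) = 7844 \left(-7 + 137\right) = 7844 \cdot 130 = 1019720$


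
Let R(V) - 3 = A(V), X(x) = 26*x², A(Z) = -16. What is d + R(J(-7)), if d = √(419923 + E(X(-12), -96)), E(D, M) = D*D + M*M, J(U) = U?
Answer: -13 + 5*√577867 ≈ 3787.9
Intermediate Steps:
R(V) = -13 (R(V) = 3 - 16 = -13)
E(D, M) = D² + M²
d = 5*√577867 (d = √(419923 + ((26*(-12)²)² + (-96)²)) = √(419923 + ((26*144)² + 9216)) = √(419923 + (3744² + 9216)) = √(419923 + (14017536 + 9216)) = √(419923 + 14026752) = √14446675 = 5*√577867 ≈ 3800.9)
d + R(J(-7)) = 5*√577867 - 13 = -13 + 5*√577867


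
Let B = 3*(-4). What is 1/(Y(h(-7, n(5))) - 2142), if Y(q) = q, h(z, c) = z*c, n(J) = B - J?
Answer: -1/2023 ≈ -0.00049432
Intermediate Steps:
B = -12
n(J) = -12 - J
h(z, c) = c*z
1/(Y(h(-7, n(5))) - 2142) = 1/((-12 - 1*5)*(-7) - 2142) = 1/((-12 - 5)*(-7) - 2142) = 1/(-17*(-7) - 2142) = 1/(119 - 2142) = 1/(-2023) = -1/2023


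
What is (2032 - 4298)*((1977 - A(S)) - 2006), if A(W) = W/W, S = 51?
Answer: 67980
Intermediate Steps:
A(W) = 1
(2032 - 4298)*((1977 - A(S)) - 2006) = (2032 - 4298)*((1977 - 1*1) - 2006) = -2266*((1977 - 1) - 2006) = -2266*(1976 - 2006) = -2266*(-30) = 67980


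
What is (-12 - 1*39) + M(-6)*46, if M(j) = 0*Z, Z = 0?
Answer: -51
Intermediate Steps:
M(j) = 0 (M(j) = 0*0 = 0)
(-12 - 1*39) + M(-6)*46 = (-12 - 1*39) + 0*46 = (-12 - 39) + 0 = -51 + 0 = -51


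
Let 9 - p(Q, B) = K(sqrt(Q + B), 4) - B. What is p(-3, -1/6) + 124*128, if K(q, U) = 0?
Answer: 95285/6 ≈ 15881.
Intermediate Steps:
p(Q, B) = 9 + B (p(Q, B) = 9 - (0 - B) = 9 - (-1)*B = 9 + B)
p(-3, -1/6) + 124*128 = (9 - 1/6) + 124*128 = (9 - 1*1/6) + 15872 = (9 - 1/6) + 15872 = 53/6 + 15872 = 95285/6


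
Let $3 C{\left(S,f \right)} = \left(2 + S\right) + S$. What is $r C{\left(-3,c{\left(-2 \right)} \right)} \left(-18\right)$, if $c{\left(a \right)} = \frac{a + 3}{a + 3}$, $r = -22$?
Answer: $-528$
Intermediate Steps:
$c{\left(a \right)} = 1$ ($c{\left(a \right)} = \frac{3 + a}{3 + a} = 1$)
$C{\left(S,f \right)} = \frac{2}{3} + \frac{2 S}{3}$ ($C{\left(S,f \right)} = \frac{\left(2 + S\right) + S}{3} = \frac{2 + 2 S}{3} = \frac{2}{3} + \frac{2 S}{3}$)
$r C{\left(-3,c{\left(-2 \right)} \right)} \left(-18\right) = - 22 \left(\frac{2}{3} + \frac{2}{3} \left(-3\right)\right) \left(-18\right) = - 22 \left(\frac{2}{3} - 2\right) \left(-18\right) = \left(-22\right) \left(- \frac{4}{3}\right) \left(-18\right) = \frac{88}{3} \left(-18\right) = -528$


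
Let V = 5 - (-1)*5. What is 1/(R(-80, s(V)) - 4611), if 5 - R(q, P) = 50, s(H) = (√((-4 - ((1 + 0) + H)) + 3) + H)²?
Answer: -1/4656 ≈ -0.00021478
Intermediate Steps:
V = 10 (V = 5 - 1*(-5) = 5 + 5 = 10)
s(H) = (H + √(-2 - H))² (s(H) = (√((-4 - (1 + H)) + 3) + H)² = (√((-4 + (-1 - H)) + 3) + H)² = (√((-5 - H) + 3) + H)² = (√(-2 - H) + H)² = (H + √(-2 - H))²)
R(q, P) = -45 (R(q, P) = 5 - 1*50 = 5 - 50 = -45)
1/(R(-80, s(V)) - 4611) = 1/(-45 - 4611) = 1/(-4656) = -1/4656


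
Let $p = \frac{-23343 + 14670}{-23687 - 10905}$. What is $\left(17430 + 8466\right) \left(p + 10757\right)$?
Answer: $\frac{1204535662629}{4324} \approx 2.7857 \cdot 10^{8}$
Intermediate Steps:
$p = \frac{8673}{34592}$ ($p = - \frac{8673}{-34592} = \left(-8673\right) \left(- \frac{1}{34592}\right) = \frac{8673}{34592} \approx 0.25072$)
$\left(17430 + 8466\right) \left(p + 10757\right) = \left(17430 + 8466\right) \left(\frac{8673}{34592} + 10757\right) = 25896 \cdot \frac{372114817}{34592} = \frac{1204535662629}{4324}$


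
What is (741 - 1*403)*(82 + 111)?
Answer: 65234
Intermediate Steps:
(741 - 1*403)*(82 + 111) = (741 - 403)*193 = 338*193 = 65234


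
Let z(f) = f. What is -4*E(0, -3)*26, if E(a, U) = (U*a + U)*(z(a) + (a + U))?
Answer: -936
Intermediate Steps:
E(a, U) = (U + 2*a)*(U + U*a) (E(a, U) = (U*a + U)*(a + (a + U)) = (U + U*a)*(a + (U + a)) = (U + U*a)*(U + 2*a) = (U + 2*a)*(U + U*a))
-4*E(0, -3)*26 = -(-12)*(-3 + 2*0 + 2*0² - 3*0)*26 = -(-12)*(-3 + 0 + 2*0 + 0)*26 = -(-12)*(-3 + 0 + 0 + 0)*26 = -(-12)*(-3)*26 = -4*9*26 = -36*26 = -936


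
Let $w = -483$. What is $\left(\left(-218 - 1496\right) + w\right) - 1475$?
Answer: $-3672$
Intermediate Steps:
$\left(\left(-218 - 1496\right) + w\right) - 1475 = \left(\left(-218 - 1496\right) - 483\right) - 1475 = \left(-1714 - 483\right) - 1475 = -2197 - 1475 = -3672$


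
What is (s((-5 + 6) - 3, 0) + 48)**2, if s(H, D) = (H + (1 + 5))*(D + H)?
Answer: 1600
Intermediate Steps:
s(H, D) = (6 + H)*(D + H) (s(H, D) = (H + 6)*(D + H) = (6 + H)*(D + H))
(s((-5 + 6) - 3, 0) + 48)**2 = ((((-5 + 6) - 3)**2 + 6*0 + 6*((-5 + 6) - 3) + 0*((-5 + 6) - 3)) + 48)**2 = (((1 - 3)**2 + 0 + 6*(1 - 3) + 0*(1 - 3)) + 48)**2 = (((-2)**2 + 0 + 6*(-2) + 0*(-2)) + 48)**2 = ((4 + 0 - 12 + 0) + 48)**2 = (-8 + 48)**2 = 40**2 = 1600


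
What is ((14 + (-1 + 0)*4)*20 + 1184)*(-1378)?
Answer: -1907152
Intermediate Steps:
((14 + (-1 + 0)*4)*20 + 1184)*(-1378) = ((14 - 1*4)*20 + 1184)*(-1378) = ((14 - 4)*20 + 1184)*(-1378) = (10*20 + 1184)*(-1378) = (200 + 1184)*(-1378) = 1384*(-1378) = -1907152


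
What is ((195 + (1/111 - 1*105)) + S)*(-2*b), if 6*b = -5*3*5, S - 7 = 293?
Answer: 1082275/111 ≈ 9750.2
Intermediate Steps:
S = 300 (S = 7 + 293 = 300)
b = -25/2 (b = (-5*3*5)/6 = (-15*5)/6 = (1/6)*(-75) = -25/2 ≈ -12.500)
((195 + (1/111 - 1*105)) + S)*(-2*b) = ((195 + (1/111 - 1*105)) + 300)*(-2*(-25/2)) = ((195 + (1/111 - 105)) + 300)*25 = ((195 - 11654/111) + 300)*25 = (9991/111 + 300)*25 = (43291/111)*25 = 1082275/111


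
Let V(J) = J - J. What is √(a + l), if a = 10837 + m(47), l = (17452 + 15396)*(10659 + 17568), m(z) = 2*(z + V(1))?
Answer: √927211427 ≈ 30450.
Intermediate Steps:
V(J) = 0
m(z) = 2*z (m(z) = 2*(z + 0) = 2*z)
l = 927200496 (l = 32848*28227 = 927200496)
a = 10931 (a = 10837 + 2*47 = 10837 + 94 = 10931)
√(a + l) = √(10931 + 927200496) = √927211427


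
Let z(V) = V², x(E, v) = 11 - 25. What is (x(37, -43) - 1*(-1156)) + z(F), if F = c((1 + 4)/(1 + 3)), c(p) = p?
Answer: 18297/16 ≈ 1143.6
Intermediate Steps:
x(E, v) = -14
F = 5/4 (F = (1 + 4)/(1 + 3) = 5/4 ≈ 1.2500)
(x(37, -43) - 1*(-1156)) + z(F) = (-14 - 1*(-1156)) + (5/4)² = (-14 + 1156) + 25/16 = 1142 + 25/16 = 18297/16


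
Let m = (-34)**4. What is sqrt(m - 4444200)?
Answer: 2*I*sqrt(776966) ≈ 1762.9*I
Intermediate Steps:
m = 1336336
sqrt(m - 4444200) = sqrt(1336336 - 4444200) = sqrt(-3107864) = 2*I*sqrt(776966)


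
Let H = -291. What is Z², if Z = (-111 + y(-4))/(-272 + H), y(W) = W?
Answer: 13225/316969 ≈ 0.041723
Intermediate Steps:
Z = 115/563 (Z = (-111 - 4)/(-272 - 291) = -115/(-563) = -115*(-1/563) = 115/563 ≈ 0.20426)
Z² = (115/563)² = 13225/316969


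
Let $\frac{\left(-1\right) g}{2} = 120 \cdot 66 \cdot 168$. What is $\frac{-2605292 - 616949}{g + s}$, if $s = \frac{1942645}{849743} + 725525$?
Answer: $\frac{2738076734063}{1644756359440} \approx 1.6647$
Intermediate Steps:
$g = -2661120$ ($g = - 2 \cdot 120 \cdot 66 \cdot 168 = - 2 \cdot 7920 \cdot 168 = \left(-2\right) 1330560 = -2661120$)
$s = \frac{616511732720}{849743}$ ($s = 1942645 \cdot \frac{1}{849743} + 725525 = \frac{1942645}{849743} + 725525 = \frac{616511732720}{849743} \approx 7.2553 \cdot 10^{5}$)
$\frac{-2605292 - 616949}{g + s} = \frac{-2605292 - 616949}{-2661120 + \frac{616511732720}{849743}} = - \frac{3222241}{- \frac{1644756359440}{849743}} = \left(-3222241\right) \left(- \frac{849743}{1644756359440}\right) = \frac{2738076734063}{1644756359440}$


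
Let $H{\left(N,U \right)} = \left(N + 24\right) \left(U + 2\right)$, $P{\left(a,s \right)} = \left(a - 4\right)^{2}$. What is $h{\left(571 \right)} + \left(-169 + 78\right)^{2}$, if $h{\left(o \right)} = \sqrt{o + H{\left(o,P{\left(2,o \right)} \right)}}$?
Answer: $8281 + \sqrt{4141} \approx 8345.3$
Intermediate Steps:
$P{\left(a,s \right)} = \left(-4 + a\right)^{2}$
$H{\left(N,U \right)} = \left(2 + U\right) \left(24 + N\right)$ ($H{\left(N,U \right)} = \left(24 + N\right) \left(2 + U\right) = \left(2 + U\right) \left(24 + N\right)$)
$h{\left(o \right)} = \sqrt{144 + 7 o}$ ($h{\left(o \right)} = \sqrt{o + \left(48 + 2 o + 24 \left(-4 + 2\right)^{2} + o \left(-4 + 2\right)^{2}\right)} = \sqrt{o + \left(48 + 2 o + 24 \left(-2\right)^{2} + o \left(-2\right)^{2}\right)} = \sqrt{o + \left(48 + 2 o + 24 \cdot 4 + o 4\right)} = \sqrt{o + \left(48 + 2 o + 96 + 4 o\right)} = \sqrt{o + \left(144 + 6 o\right)} = \sqrt{144 + 7 o}$)
$h{\left(571 \right)} + \left(-169 + 78\right)^{2} = \sqrt{144 + 7 \cdot 571} + \left(-169 + 78\right)^{2} = \sqrt{144 + 3997} + \left(-91\right)^{2} = \sqrt{4141} + 8281 = 8281 + \sqrt{4141}$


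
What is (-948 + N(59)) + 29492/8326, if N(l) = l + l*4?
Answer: -2703693/4163 ≈ -649.46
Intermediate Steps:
N(l) = 5*l (N(l) = l + 4*l = 5*l)
(-948 + N(59)) + 29492/8326 = (-948 + 5*59) + 29492/8326 = (-948 + 295) + 29492*(1/8326) = -653 + 14746/4163 = -2703693/4163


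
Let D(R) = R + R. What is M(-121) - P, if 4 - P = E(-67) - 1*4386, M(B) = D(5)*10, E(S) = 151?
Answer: -4139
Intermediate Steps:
D(R) = 2*R
M(B) = 100 (M(B) = (2*5)*10 = 10*10 = 100)
P = 4239 (P = 4 - (151 - 1*4386) = 4 - (151 - 4386) = 4 - 1*(-4235) = 4 + 4235 = 4239)
M(-121) - P = 100 - 1*4239 = 100 - 4239 = -4139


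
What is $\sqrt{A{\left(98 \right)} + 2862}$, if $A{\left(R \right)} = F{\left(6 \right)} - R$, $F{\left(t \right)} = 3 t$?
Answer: $\sqrt{2782} \approx 52.745$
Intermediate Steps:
$A{\left(R \right)} = 18 - R$ ($A{\left(R \right)} = 3 \cdot 6 - R = 18 - R$)
$\sqrt{A{\left(98 \right)} + 2862} = \sqrt{\left(18 - 98\right) + 2862} = \sqrt{-80 + 2862} = \sqrt{2782}$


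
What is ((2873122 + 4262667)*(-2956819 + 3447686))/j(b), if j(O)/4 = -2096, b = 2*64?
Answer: -3502723339063/8384 ≈ -4.1779e+8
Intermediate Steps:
b = 128
j(O) = -8384 (j(O) = 4*(-2096) = -8384)
((2873122 + 4262667)*(-2956819 + 3447686))/j(b) = ((2873122 + 4262667)*(-2956819 + 3447686))/(-8384) = (7135789*490867)*(-1/8384) = 3502723339063*(-1/8384) = -3502723339063/8384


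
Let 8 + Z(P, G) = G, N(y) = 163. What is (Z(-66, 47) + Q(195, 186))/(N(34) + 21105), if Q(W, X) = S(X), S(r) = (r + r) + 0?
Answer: 411/21268 ≈ 0.019325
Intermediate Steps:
Z(P, G) = -8 + G
S(r) = 2*r (S(r) = 2*r + 0 = 2*r)
Q(W, X) = 2*X
(Z(-66, 47) + Q(195, 186))/(N(34) + 21105) = ((-8 + 47) + 2*186)/(163 + 21105) = (39 + 372)/21268 = 411*(1/21268) = 411/21268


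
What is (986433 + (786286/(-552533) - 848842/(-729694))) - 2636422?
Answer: -332621347171547888/201590007451 ≈ -1.6500e+6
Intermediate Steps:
(986433 + (786286/(-552533) - 848842/(-729694))) - 2636422 = (986433 + (786286*(-1/552533) - 848842*(-1/729694))) - 2636422 = (986433 + (-786286/552533 + 424421/364847)) - 2636422 = (986433 - 52367479849/201590007451) - 2636422 = 198854983452432434/201590007451 - 2636422 = -332621347171547888/201590007451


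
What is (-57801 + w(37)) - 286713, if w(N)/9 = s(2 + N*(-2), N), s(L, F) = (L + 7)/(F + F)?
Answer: -25494621/74 ≈ -3.4452e+5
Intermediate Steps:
s(L, F) = (7 + L)/(2*F) (s(L, F) = (7 + L)/((2*F)) = (7 + L)*(1/(2*F)) = (7 + L)/(2*F))
w(N) = 9*(9 - 2*N)/(2*N) (w(N) = 9*((7 + (2 + N*(-2)))/(2*N)) = 9*((7 + (2 - 2*N))/(2*N)) = 9*((9 - 2*N)/(2*N)) = 9*(9 - 2*N)/(2*N))
(-57801 + w(37)) - 286713 = (-57801 + (-9 + (81/2)/37)) - 286713 = (-57801 + (-9 + (81/2)*(1/37))) - 286713 = (-57801 + (-9 + 81/74)) - 286713 = (-57801 - 585/74) - 286713 = -4277859/74 - 286713 = -25494621/74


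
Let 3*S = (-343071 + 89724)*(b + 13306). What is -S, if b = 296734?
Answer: 26182567960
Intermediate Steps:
S = -26182567960 (S = ((-343071 + 89724)*(296734 + 13306))/3 = (-253347*310040)/3 = (1/3)*(-78547703880) = -26182567960)
-S = -1*(-26182567960) = 26182567960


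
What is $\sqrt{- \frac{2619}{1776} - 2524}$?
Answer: $\frac{i \sqrt{55317997}}{148} \approx 50.254 i$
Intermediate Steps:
$\sqrt{- \frac{2619}{1776} - 2524} = \sqrt{\left(-2619\right) \frac{1}{1776} - 2524} = \sqrt{- \frac{873}{592} - 2524} = \sqrt{- \frac{1495081}{592}} = \frac{i \sqrt{55317997}}{148}$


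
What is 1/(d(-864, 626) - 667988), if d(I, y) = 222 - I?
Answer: -1/666902 ≈ -1.4995e-6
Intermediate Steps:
1/(d(-864, 626) - 667988) = 1/((222 - 1*(-864)) - 667988) = 1/((222 + 864) - 667988) = 1/(1086 - 667988) = 1/(-666902) = -1/666902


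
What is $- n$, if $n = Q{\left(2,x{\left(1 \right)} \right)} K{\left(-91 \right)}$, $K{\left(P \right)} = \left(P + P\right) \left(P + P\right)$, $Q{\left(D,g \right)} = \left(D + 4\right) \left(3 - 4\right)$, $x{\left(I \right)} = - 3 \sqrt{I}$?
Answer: $198744$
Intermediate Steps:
$Q{\left(D,g \right)} = -4 - D$ ($Q{\left(D,g \right)} = \left(4 + D\right) \left(-1\right) = -4 - D$)
$K{\left(P \right)} = 4 P^{2}$ ($K{\left(P \right)} = 2 P 2 P = 4 P^{2}$)
$n = -198744$ ($n = \left(-4 - 2\right) 4 \left(-91\right)^{2} = \left(-4 - 2\right) 4 \cdot 8281 = \left(-6\right) 33124 = -198744$)
$- n = \left(-1\right) \left(-198744\right) = 198744$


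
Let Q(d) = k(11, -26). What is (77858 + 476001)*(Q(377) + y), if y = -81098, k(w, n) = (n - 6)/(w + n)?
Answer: -673735134242/15 ≈ -4.4916e+10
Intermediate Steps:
k(w, n) = (-6 + n)/(n + w)
Q(d) = 32/15 (Q(d) = (-6 - 26)/(-26 + 11) = -32/(-15) = -1/15*(-32) = 32/15)
(77858 + 476001)*(Q(377) + y) = (77858 + 476001)*(32/15 - 81098) = 553859*(-1216438/15) = -673735134242/15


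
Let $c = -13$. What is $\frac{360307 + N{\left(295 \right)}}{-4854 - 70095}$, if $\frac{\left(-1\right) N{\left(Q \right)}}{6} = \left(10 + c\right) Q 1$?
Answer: $- \frac{52231}{10707} \approx -4.8782$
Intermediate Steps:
$N{\left(Q \right)} = 18 Q$ ($N{\left(Q \right)} = - 6 \left(10 - 13\right) Q 1 = - 6 \left(- 3 Q\right) = 18 Q$)
$\frac{360307 + N{\left(295 \right)}}{-4854 - 70095} = \frac{360307 + 18 \cdot 295}{-4854 - 70095} = \frac{360307 + 5310}{-74949} = 365617 \left(- \frac{1}{74949}\right) = - \frac{52231}{10707}$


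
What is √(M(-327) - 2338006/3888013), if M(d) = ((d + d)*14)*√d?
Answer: √(-9090197722078 - 138408002427275364*I*√327)/3888013 ≈ 287.72 - 287.72*I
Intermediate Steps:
M(d) = 28*d^(3/2) (M(d) = ((2*d)*14)*√d = (28*d)*√d = 28*d^(3/2))
√(M(-327) - 2338006/3888013) = √(28*(-327)^(3/2) - 2338006/3888013) = √(28*(-327*I*√327) - 2338006*1/3888013) = √(-9156*I*√327 - 2338006/3888013) = √(-2338006/3888013 - 9156*I*√327)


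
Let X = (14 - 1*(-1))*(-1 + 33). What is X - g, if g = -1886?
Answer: 2366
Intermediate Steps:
X = 480 (X = (14 + 1)*32 = 15*32 = 480)
X - g = 480 - 1*(-1886) = 480 + 1886 = 2366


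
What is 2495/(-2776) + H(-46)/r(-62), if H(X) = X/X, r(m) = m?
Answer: -78733/86056 ≈ -0.91490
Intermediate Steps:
H(X) = 1
2495/(-2776) + H(-46)/r(-62) = 2495/(-2776) + 1/(-62) = 2495*(-1/2776) + 1*(-1/62) = -2495/2776 - 1/62 = -78733/86056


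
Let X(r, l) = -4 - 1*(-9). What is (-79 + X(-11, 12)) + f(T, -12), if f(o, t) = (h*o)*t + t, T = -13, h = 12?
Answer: 1786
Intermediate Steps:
X(r, l) = 5 (X(r, l) = -4 + 9 = 5)
f(o, t) = t + 12*o*t (f(o, t) = (12*o)*t + t = 12*o*t + t = t + 12*o*t)
(-79 + X(-11, 12)) + f(T, -12) = (-79 + 5) - 12*(1 + 12*(-13)) = -74 - 12*(1 - 156) = -74 - 12*(-155) = -74 + 1860 = 1786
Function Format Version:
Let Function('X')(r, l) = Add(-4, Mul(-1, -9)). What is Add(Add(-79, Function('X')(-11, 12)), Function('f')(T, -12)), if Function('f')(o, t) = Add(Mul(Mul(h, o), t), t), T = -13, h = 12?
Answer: 1786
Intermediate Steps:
Function('X')(r, l) = 5 (Function('X')(r, l) = Add(-4, 9) = 5)
Function('f')(o, t) = Add(t, Mul(12, o, t)) (Function('f')(o, t) = Add(Mul(Mul(12, o), t), t) = Add(Mul(12, o, t), t) = Add(t, Mul(12, o, t)))
Add(Add(-79, Function('X')(-11, 12)), Function('f')(T, -12)) = Add(Add(-79, 5), Mul(-12, Add(1, Mul(12, -13)))) = Add(-74, Mul(-12, Add(1, -156))) = Add(-74, Mul(-12, -155)) = Add(-74, 1860) = 1786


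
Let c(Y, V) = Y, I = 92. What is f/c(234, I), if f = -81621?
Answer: -9069/26 ≈ -348.81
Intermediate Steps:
f/c(234, I) = -81621/234 = -81621*1/234 = -9069/26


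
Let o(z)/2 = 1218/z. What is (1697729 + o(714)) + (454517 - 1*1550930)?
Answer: 10222430/17 ≈ 6.0132e+5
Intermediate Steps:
o(z) = 2436/z (o(z) = 2*(1218/z) = 2436/z)
(1697729 + o(714)) + (454517 - 1*1550930) = (1697729 + 2436/714) + (454517 - 1*1550930) = (1697729 + 2436*(1/714)) + (454517 - 1550930) = (1697729 + 58/17) - 1096413 = 28861451/17 - 1096413 = 10222430/17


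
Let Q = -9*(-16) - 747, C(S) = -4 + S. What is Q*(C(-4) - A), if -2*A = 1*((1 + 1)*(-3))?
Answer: 6633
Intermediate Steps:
A = 3 (A = -(1 + 1)*(-3)/2 = -2*(-3)/2 = -(-6)/2 = -½*(-6) = 3)
Q = -603 (Q = 144 - 747 = -603)
Q*(C(-4) - A) = -603*((-4 - 4) - 1*3) = -603*(-8 - 3) = -603*(-11) = 6633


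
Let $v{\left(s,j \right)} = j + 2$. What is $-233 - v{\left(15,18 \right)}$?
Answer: $-253$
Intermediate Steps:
$v{\left(s,j \right)} = 2 + j$
$-233 - v{\left(15,18 \right)} = -233 - \left(2 + 18\right) = -233 - 20 = -253$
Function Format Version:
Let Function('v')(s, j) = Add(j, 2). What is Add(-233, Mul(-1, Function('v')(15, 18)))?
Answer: -253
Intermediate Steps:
Function('v')(s, j) = Add(2, j)
Add(-233, Mul(-1, Function('v')(15, 18))) = Add(-233, Mul(-1, Add(2, 18))) = Add(-233, Mul(-1, 20)) = Add(-233, -20) = -253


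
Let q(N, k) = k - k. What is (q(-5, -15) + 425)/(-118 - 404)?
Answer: -425/522 ≈ -0.81418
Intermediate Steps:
q(N, k) = 0
(q(-5, -15) + 425)/(-118 - 404) = (0 + 425)/(-118 - 404) = 425/(-522) = 425*(-1/522) = -425/522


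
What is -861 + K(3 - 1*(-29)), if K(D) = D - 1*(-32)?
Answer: -797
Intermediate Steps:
K(D) = 32 + D (K(D) = D + 32 = 32 + D)
-861 + K(3 - 1*(-29)) = -861 + (32 + (3 - 1*(-29))) = -861 + (32 + (3 + 29)) = -861 + (32 + 32) = -861 + 64 = -797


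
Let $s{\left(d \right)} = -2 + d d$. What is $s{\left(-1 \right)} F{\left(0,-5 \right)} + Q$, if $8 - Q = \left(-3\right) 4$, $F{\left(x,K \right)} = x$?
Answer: $20$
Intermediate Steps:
$Q = 20$ ($Q = 8 - \left(-3\right) 4 = 8 - -12 = 8 + 12 = 20$)
$s{\left(d \right)} = -2 + d^{2}$
$s{\left(-1 \right)} F{\left(0,-5 \right)} + Q = \left(-2 + \left(-1\right)^{2}\right) 0 + 20 = \left(-2 + 1\right) 0 + 20 = \left(-1\right) 0 + 20 = 0 + 20 = 20$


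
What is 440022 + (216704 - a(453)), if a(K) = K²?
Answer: 451517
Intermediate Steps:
440022 + (216704 - a(453)) = 440022 + (216704 - 1*453²) = 440022 + (216704 - 1*205209) = 440022 + (216704 - 205209) = 440022 + 11495 = 451517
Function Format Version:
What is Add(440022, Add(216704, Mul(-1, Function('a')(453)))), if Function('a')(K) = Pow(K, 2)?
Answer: 451517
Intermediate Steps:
Add(440022, Add(216704, Mul(-1, Function('a')(453)))) = Add(440022, Add(216704, Mul(-1, Pow(453, 2)))) = Add(440022, Add(216704, Mul(-1, 205209))) = Add(440022, Add(216704, -205209)) = Add(440022, 11495) = 451517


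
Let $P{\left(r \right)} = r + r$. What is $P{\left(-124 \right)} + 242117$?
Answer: $241869$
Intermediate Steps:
$P{\left(r \right)} = 2 r$
$P{\left(-124 \right)} + 242117 = 2 \left(-124\right) + 242117 = -248 + 242117 = 241869$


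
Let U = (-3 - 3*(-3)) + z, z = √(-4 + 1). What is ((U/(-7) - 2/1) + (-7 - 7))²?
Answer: (118 + I*√3)²/49 ≈ 284.1 + 8.3421*I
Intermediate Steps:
z = I*√3 (z = √(-3) = I*√3 ≈ 1.732*I)
U = 6 + I*√3 (U = (-3 - 3*(-3)) + I*√3 = (-3 + 9) + I*√3 = 6 + I*√3 ≈ 6.0 + 1.732*I)
((U/(-7) - 2/1) + (-7 - 7))² = (((6 + I*√3)/(-7) - 2/1) + (-7 - 7))² = (((6 + I*√3)*(-⅐) - 2*1) - 14)² = (((-6/7 - I*√3/7) - 2) - 14)² = ((-20/7 - I*√3/7) - 14)² = (-118/7 - I*√3/7)²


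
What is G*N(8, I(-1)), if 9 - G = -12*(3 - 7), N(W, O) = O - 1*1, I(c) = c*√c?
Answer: 39 + 39*I ≈ 39.0 + 39.0*I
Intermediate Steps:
I(c) = c^(3/2)
N(W, O) = -1 + O (N(W, O) = O - 1 = -1 + O)
G = -39 (G = 9 - (-12)*(3 - 7) = 9 - (-12)*(-4) = 9 - 1*48 = 9 - 48 = -39)
G*N(8, I(-1)) = -39*(-1 + (-1)^(3/2)) = -39*(-1 - I) = 39 + 39*I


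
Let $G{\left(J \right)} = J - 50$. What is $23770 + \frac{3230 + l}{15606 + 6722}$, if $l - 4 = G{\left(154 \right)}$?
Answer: $\frac{265369949}{11164} \approx 23770.0$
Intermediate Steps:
$G{\left(J \right)} = -50 + J$
$l = 108$ ($l = 4 + \left(-50 + 154\right) = 4 + 104 = 108$)
$23770 + \frac{3230 + l}{15606 + 6722} = 23770 + \frac{3230 + 108}{15606 + 6722} = 23770 + \frac{3338}{22328} = 23770 + 3338 \cdot \frac{1}{22328} = 23770 + \frac{1669}{11164} = \frac{265369949}{11164}$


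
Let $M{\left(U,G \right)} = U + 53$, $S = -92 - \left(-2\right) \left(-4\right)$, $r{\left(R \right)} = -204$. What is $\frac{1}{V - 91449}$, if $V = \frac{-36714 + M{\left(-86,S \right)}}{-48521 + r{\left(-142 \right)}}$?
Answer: $- \frac{48725}{4455815778} \approx -1.0935 \cdot 10^{-5}$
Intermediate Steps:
$S = -100$ ($S = -92 - 8 = -100$)
$M{\left(U,G \right)} = 53 + U$
$V = \frac{36747}{48725}$ ($V = \frac{-36714 + \left(53 - 86\right)}{-48521 - 204} = \frac{-36714 - 33}{-48725} = \left(-36747\right) \left(- \frac{1}{48725}\right) = \frac{36747}{48725} \approx 0.75417$)
$\frac{1}{V - 91449} = \frac{1}{\frac{36747}{48725} - 91449} = \frac{1}{- \frac{4455815778}{48725}} = - \frac{48725}{4455815778}$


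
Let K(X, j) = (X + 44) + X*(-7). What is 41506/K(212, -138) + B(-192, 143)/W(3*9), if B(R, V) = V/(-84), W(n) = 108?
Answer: -94179509/2785104 ≈ -33.815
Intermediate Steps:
B(R, V) = -V/84 (B(R, V) = V*(-1/84) = -V/84)
K(X, j) = 44 - 6*X (K(X, j) = (44 + X) - 7*X = 44 - 6*X)
41506/K(212, -138) + B(-192, 143)/W(3*9) = 41506/(44 - 6*212) - 1/84*143/108 = 41506/(44 - 1272) - 143/84*1/108 = 41506/(-1228) - 143/9072 = 41506*(-1/1228) - 143/9072 = -20753/614 - 143/9072 = -94179509/2785104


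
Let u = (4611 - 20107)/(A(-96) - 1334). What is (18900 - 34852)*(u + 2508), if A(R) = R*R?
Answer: -157546418560/3941 ≈ -3.9976e+7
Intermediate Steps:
A(R) = R²
u = -7748/3941 (u = (4611 - 20107)/((-96)² - 1334) = -15496/(9216 - 1334) = -15496/7882 = -15496*1/7882 = -7748/3941 ≈ -1.9660)
(18900 - 34852)*(u + 2508) = (18900 - 34852)*(-7748/3941 + 2508) = -15952*9876280/3941 = -157546418560/3941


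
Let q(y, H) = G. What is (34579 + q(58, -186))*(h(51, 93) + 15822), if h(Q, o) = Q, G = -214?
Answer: 545475645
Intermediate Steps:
q(y, H) = -214
(34579 + q(58, -186))*(h(51, 93) + 15822) = (34579 - 214)*(51 + 15822) = 34365*15873 = 545475645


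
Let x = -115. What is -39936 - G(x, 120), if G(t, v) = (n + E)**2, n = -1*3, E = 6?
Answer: -39945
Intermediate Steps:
n = -3
G(t, v) = 9 (G(t, v) = (-3 + 6)**2 = 3**2 = 9)
-39936 - G(x, 120) = -39936 - 1*9 = -39936 - 9 = -39945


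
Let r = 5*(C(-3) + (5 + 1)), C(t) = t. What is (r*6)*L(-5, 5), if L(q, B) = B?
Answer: 450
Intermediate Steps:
r = 15 (r = 5*(-3 + (5 + 1)) = 5*(-3 + 6) = 5*3 = 15)
(r*6)*L(-5, 5) = (15*6)*5 = 90*5 = 450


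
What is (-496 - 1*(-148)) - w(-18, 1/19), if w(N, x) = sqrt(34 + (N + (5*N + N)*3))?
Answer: -348 - 2*I*sqrt(77) ≈ -348.0 - 17.55*I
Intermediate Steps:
w(N, x) = sqrt(34 + 19*N) (w(N, x) = sqrt(34 + (N + (6*N)*3)) = sqrt(34 + (N + 18*N)) = sqrt(34 + 19*N))
(-496 - 1*(-148)) - w(-18, 1/19) = (-496 - 1*(-148)) - sqrt(34 + 19*(-18)) = (-496 + 148) - sqrt(34 - 342) = -348 - sqrt(-308) = -348 - 2*I*sqrt(77)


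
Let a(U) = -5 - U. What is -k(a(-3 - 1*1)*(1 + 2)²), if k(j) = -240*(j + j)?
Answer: -4320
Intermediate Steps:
k(j) = -480*j
-k(a(-3 - 1*1)*(1 + 2)²) = -(-480)*(-5 - (-3 - 1*1))*(1 + 2)² = -(-480)*(-5 - (-3 - 1))*3² = -(-480)*(-5 - 1*(-4))*9 = -(-480)*(-5 + 4)*9 = -(-480)*(-1*9) = -(-480)*(-9) = -1*4320 = -4320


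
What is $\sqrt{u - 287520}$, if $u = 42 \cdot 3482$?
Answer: $2 i \sqrt{35319} \approx 375.87 i$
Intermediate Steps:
$u = 146244$
$\sqrt{u - 287520} = \sqrt{146244 - 287520} = \sqrt{-141276} = 2 i \sqrt{35319}$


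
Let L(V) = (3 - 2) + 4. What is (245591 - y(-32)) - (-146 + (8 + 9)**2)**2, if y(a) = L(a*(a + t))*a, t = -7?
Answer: 225302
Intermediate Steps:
L(V) = 5 (L(V) = 1 + 4 = 5)
y(a) = 5*a
(245591 - y(-32)) - (-146 + (8 + 9)**2)**2 = (245591 - 5*(-32)) - (-146 + (8 + 9)**2)**2 = (245591 - 1*(-160)) - (-146 + 17**2)**2 = (245591 + 160) - (-146 + 289)**2 = 245751 - 1*143**2 = 245751 - 1*20449 = 245751 - 20449 = 225302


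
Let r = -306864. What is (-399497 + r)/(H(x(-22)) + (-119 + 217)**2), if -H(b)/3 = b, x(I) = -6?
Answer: -706361/9622 ≈ -73.411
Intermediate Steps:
H(b) = -3*b
(-399497 + r)/(H(x(-22)) + (-119 + 217)**2) = (-399497 - 306864)/(-3*(-6) + (-119 + 217)**2) = -706361/(18 + 98**2) = -706361/(18 + 9604) = -706361/9622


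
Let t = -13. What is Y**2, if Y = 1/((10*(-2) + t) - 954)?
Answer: 1/974169 ≈ 1.0265e-6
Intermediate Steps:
Y = -1/987 (Y = 1/((10*(-2) - 13) - 954) = 1/((-20 - 13) - 954) = 1/(-33 - 954) = 1/(-987) = -1/987 ≈ -0.0010132)
Y**2 = (-1/987)**2 = 1/974169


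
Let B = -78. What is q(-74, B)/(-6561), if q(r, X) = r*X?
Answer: -1924/2187 ≈ -0.87974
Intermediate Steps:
q(r, X) = X*r
q(-74, B)/(-6561) = -78*(-74)/(-6561) = 5772*(-1/6561) = -1924/2187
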